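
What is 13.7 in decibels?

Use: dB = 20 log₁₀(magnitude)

dB = 20 log₁₀(13.7) = 22.7 dB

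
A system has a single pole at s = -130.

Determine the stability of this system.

Pole at s = -130 is in the left half-plane. Stable.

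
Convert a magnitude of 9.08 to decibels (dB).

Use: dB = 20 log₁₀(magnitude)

dB = 20 log₁₀(9.08) = 19.2 dB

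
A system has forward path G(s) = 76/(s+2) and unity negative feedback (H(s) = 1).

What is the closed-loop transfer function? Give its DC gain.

T(s) = G/(1+GH) = [76/(s+2)] / [1 + 76/(s+2)] = 76/(s+2+76) = 76/(s+78). DC gain = 76/78 = 0.9744.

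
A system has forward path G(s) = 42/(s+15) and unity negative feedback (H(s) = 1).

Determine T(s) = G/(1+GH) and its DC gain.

T(s) = G/(1+GH) = [42/(s+15)] / [1 + 42/(s+15)] = 42/(s+15+42) = 42/(s+57). DC gain = 42/57 = 0.7368.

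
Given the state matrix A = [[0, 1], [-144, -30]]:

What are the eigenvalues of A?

det(A - λI) = λ² - (-30)λ + 144 = (λ - (-6))(λ - (-24)). Eigenvalues: -6, -24.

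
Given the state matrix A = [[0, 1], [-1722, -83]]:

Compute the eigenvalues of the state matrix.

det(A - λI) = λ² - (-83)λ + 1722 = (λ - (-42))(λ - (-41)). Eigenvalues: -42, -41.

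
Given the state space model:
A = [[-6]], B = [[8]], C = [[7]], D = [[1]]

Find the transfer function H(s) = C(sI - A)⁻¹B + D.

(sI - A)⁻¹ = 1/(s + 6). H(s) = 7×8/(s + 6) + 1 = (s + 62)/(s + 6).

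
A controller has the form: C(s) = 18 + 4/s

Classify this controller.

This is a Proportional-Integral (PI) controller.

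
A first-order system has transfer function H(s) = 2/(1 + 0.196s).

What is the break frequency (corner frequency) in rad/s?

Corner frequency = 1/τ = 1/0.196 = 5.102 rad/s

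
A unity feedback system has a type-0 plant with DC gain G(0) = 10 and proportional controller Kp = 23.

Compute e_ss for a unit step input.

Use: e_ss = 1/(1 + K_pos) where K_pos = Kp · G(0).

K_pos = Kp · G(0) = 23 × 10 = 230. e_ss = 1/(1 + 230) = 0.0043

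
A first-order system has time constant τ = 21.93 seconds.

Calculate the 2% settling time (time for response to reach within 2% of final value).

For first-order system, 2% settling time ≈ 4τ = 4 × 21.93 = 87.72 s.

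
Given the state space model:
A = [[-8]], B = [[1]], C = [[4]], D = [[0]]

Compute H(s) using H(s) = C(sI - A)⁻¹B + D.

(sI - A)⁻¹ = 1/(s + 8). H(s) = 4 × 1/(s + 8) + 0 = 4/(s + 8).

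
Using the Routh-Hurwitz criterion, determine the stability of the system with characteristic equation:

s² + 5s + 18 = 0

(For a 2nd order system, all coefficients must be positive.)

Coefficients: 1, 5, 18. All positive, so system is stable.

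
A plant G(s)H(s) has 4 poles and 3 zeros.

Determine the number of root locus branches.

Root locus has n branches where n = number of poles = 4.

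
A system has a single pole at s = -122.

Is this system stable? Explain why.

Pole at s = -122 is in the left half-plane. Stable.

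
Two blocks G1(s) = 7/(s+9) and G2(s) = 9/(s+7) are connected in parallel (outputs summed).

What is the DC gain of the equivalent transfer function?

Parallel: G_eq = G1 + G2. DC gain = G1(0) + G2(0) = 7/9 + 9/7 = 0.7778 + 1.2857 = 2.0635.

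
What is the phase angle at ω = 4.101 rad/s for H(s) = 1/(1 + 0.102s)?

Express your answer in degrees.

Phase = -arctan(ωτ) = -arctan(4.101 × 0.102) = -22.7°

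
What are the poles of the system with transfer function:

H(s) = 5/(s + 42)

Pole is where denominator = 0: s + 42 = 0, so s = -42.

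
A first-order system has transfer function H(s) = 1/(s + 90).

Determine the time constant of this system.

For H(s) = 1/(s + 1/τ), the pole is at -1/τ = -90, so τ = 1/90 = 0.0111 s.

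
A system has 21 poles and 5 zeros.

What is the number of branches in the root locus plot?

Root locus has n branches where n = number of poles = 21.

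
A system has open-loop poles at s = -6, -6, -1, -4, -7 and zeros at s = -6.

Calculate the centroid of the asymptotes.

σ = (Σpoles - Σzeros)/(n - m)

σ = (Σpoles - Σzeros)/(n - m) = (-24 - (-6))/(5 - 1) = -18/4 = -4.5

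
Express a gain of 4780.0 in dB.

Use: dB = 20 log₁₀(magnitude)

dB = 20 log₁₀(4780.0) = 73.6 dB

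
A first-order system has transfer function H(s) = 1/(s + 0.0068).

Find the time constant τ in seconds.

For H(s) = 1/(s + 1/τ), the pole is at -1/τ = -0.0068, so τ = 1/0.0068 = 147.1 s.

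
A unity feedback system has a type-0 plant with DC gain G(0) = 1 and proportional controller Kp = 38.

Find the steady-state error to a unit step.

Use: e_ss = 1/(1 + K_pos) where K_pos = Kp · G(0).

K_pos = Kp · G(0) = 38 × 1 = 38. e_ss = 1/(1 + 38) = 0.0256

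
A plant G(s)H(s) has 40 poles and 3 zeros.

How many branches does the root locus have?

Root locus has n branches where n = number of poles = 40.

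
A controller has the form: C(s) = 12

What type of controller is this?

This is a Proportional (P) controller.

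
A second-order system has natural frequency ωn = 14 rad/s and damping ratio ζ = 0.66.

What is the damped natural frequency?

ωd = ωn√(1 - ζ²) = 14√(1 - 0.66²) = 10.52 rad/s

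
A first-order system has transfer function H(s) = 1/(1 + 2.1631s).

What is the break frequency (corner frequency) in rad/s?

Corner frequency = 1/τ = 1/2.1631 = 0.462 rad/s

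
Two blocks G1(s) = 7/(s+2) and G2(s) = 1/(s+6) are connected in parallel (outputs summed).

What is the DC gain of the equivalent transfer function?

Parallel: G_eq = G1 + G2. DC gain = G1(0) + G2(0) = 7/2 + 1/6 = 3.5 + 0.1667 = 3.6667.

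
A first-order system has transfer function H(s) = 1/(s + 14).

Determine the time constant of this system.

For H(s) = 1/(s + 1/τ), the pole is at -1/τ = -14, so τ = 1/14 = 0.0714 s.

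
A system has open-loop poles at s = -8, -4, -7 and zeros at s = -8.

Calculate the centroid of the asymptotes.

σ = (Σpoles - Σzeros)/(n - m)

σ = (Σpoles - Σzeros)/(n - m) = (-19 - (-8))/(3 - 1) = -11/2 = -5.5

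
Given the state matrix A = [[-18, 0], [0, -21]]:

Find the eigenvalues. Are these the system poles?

For diagonal matrix, eigenvalues are diagonal entries: λ₁ = -18, λ₂ = -21. Eigenvalues of A = system poles.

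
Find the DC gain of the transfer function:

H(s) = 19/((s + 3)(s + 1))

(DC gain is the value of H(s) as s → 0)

DC gain = H(0) = 19/(3 × 1) = 19/3 = 6.3333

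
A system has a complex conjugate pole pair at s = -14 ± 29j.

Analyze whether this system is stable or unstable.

Real part of poles is -14 (< 0, left half-plane). Stable.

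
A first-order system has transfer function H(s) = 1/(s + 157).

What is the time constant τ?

For H(s) = 1/(s + 1/τ), the pole is at -1/τ = -157, so τ = 1/157 = 0.0064 s.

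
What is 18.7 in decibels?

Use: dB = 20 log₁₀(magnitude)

dB = 20 log₁₀(18.7) = 25.4 dB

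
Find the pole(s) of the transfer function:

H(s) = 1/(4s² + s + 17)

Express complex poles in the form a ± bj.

Discriminant = 1² - 4×4×17 = 1 - 272 = -271 < 0, so the poles are a complex conjugate pair s = (-1 ± j√271)/(2×4). Real part = -1/(2×4) = -1/8 = -0.125; imaginary part = ±√271/(2×4) ≈ 2.0578. Poles: s = -0.125 ± 2.0578j.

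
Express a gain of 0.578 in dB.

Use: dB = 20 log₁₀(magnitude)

dB = 20 log₁₀(0.578) = -4.8 dB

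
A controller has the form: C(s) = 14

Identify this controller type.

This is a Proportional (P) controller.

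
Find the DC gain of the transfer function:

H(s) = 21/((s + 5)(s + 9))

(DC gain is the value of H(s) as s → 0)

DC gain = H(0) = 21/(5 × 9) = 21/45 = 0.4667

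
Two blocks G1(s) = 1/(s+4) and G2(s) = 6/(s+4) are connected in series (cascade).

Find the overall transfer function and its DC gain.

Series: multiply transfer functions. G_eq = 1/(s+4) × 6/(s+4) = 6/((s+4)(s+4)). DC gain = 6/(4×4) = 0.375.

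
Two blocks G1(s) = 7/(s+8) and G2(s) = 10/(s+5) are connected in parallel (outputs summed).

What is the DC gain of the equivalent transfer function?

Parallel: G_eq = G1 + G2. DC gain = G1(0) + G2(0) = 7/8 + 10/5 = 0.875 + 2 = 2.875.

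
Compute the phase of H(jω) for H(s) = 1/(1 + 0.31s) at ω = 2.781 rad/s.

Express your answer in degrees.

Phase = -arctan(ωτ) = -arctan(2.781 × 0.31) = -40.8°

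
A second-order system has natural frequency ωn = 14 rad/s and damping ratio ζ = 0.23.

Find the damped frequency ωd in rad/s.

ωd = ωn√(1 - ζ²) = 14√(1 - 0.23²) = 13.62 rad/s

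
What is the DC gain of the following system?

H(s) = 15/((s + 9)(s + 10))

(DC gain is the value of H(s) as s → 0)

DC gain = H(0) = 15/(9 × 10) = 15/90 = 0.1667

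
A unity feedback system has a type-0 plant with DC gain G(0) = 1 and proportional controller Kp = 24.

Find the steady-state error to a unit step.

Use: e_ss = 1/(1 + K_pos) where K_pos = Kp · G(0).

K_pos = Kp · G(0) = 24 × 1 = 24. e_ss = 1/(1 + 24) = 0.04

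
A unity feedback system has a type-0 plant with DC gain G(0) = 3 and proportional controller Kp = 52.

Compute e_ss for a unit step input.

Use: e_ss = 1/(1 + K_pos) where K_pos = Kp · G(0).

K_pos = Kp · G(0) = 52 × 3 = 156. e_ss = 1/(1 + 156) = 0.0064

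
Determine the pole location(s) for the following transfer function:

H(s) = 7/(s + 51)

Pole is where denominator = 0: s + 51 = 0, so s = -51.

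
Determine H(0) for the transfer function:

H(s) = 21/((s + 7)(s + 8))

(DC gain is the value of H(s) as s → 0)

DC gain = H(0) = 21/(7 × 8) = 21/56 = 0.375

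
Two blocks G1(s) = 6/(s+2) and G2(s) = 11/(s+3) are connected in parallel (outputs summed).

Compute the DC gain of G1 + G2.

Parallel: G_eq = G1 + G2. DC gain = G1(0) + G2(0) = 6/2 + 11/3 = 3 + 3.6667 = 6.6667.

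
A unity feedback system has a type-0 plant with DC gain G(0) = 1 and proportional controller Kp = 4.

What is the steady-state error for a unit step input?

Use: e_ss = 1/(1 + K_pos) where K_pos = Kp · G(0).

K_pos = Kp · G(0) = 4 × 1 = 4. e_ss = 1/(1 + 4) = 0.2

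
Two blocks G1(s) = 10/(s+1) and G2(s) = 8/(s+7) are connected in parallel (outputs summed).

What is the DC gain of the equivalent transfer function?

Parallel: G_eq = G1 + G2. DC gain = G1(0) + G2(0) = 10/1 + 8/7 = 10 + 1.1429 = 11.1429.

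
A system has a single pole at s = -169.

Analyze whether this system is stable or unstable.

Pole at s = -169 is in the left half-plane. Stable.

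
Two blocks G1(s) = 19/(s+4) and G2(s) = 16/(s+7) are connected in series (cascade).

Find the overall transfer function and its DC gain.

Series: multiply transfer functions. G_eq = 19/(s+4) × 16/(s+7) = 304/((s+4)(s+7)). DC gain = 304/(4×7) = 10.8571.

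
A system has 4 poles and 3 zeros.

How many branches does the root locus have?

Root locus has n branches where n = number of poles = 4.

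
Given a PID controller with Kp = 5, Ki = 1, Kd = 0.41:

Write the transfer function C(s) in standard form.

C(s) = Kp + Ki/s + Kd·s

Substituting values: C(s) = 5 + 1/s + 0.41s = (0.41s² + 5s + 1)/s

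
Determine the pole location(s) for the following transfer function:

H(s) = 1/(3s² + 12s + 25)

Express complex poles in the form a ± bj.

Discriminant = 12² - 4×3×25 = 144 - 300 = -156 < 0, so the poles are a complex conjugate pair s = (-12 ± j√156)/(2×3). Real part = -12/(2×3) = -12/6 = -2; imaginary part = ±√156/(2×3) ≈ 2.0817. Poles: s = -2 ± 2.0817j.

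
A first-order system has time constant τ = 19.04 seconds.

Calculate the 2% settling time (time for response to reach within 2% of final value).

For first-order system, 2% settling time ≈ 4τ = 4 × 19.04 = 76.16 s.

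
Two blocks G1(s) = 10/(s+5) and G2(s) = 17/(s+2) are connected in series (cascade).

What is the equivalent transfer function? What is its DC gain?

Series: multiply transfer functions. G_eq = 10/(s+5) × 17/(s+2) = 170/((s+5)(s+2)). DC gain = 170/(5×2) = 17.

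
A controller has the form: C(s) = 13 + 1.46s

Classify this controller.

This is a Proportional-Derivative (PD) controller.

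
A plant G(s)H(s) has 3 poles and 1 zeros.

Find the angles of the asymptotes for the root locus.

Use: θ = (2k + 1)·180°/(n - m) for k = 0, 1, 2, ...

n - m = 3 - 1 = 2. Angles: θk = (2k + 1)·180°/2 = 90°, 270°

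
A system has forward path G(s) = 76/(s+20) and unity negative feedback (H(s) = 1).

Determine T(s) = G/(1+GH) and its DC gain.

T(s) = G/(1+GH) = [76/(s+20)] / [1 + 76/(s+20)] = 76/(s+20+76) = 76/(s+96). DC gain = 76/96 = 0.7917.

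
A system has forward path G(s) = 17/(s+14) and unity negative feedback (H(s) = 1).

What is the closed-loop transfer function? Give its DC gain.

T(s) = G/(1+GH) = [17/(s+14)] / [1 + 17/(s+14)] = 17/(s+14+17) = 17/(s+31). DC gain = 17/31 = 0.5484.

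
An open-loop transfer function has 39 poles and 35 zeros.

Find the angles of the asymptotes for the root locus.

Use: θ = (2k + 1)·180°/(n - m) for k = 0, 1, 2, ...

n - m = 39 - 35 = 4. Angles: θk = (2k + 1)·180°/4 = 45°, 135°, 225°, 315°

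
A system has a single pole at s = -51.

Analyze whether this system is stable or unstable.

Pole at s = -51 is in the left half-plane. Stable.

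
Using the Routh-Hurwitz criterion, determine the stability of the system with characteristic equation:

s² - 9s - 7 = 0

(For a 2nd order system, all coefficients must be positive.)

Coefficients: 1, -9, -7. b=-9, c=-7 not positive, so system is unstable.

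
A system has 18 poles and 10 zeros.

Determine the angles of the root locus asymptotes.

n - m = 18 - 10 = 8. Angles: θk = (2k + 1)·180°/8 = 22.5°, 67.5°, 112.5°, 157.5°, 202.5°, 247.5°, 292.5°, 337.5°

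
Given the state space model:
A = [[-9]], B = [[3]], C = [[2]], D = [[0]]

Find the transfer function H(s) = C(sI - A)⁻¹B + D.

(sI - A)⁻¹ = 1/(s + 9). H(s) = 2 × 3/(s + 9) + 0 = 6/(s + 9).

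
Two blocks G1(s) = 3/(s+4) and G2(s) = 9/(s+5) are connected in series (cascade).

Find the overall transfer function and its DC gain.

Series: multiply transfer functions. G_eq = 3/(s+4) × 9/(s+5) = 27/((s+4)(s+5)). DC gain = 27/(4×5) = 1.35.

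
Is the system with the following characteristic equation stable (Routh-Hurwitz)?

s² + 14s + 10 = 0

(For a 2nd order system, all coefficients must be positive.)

Coefficients: 1, 14, 10. All positive, so system is stable.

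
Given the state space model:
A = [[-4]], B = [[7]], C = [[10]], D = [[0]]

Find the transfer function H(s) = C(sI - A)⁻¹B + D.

(sI - A)⁻¹ = 1/(s + 4). H(s) = 10 × 7/(s + 4) + 0 = 70/(s + 4).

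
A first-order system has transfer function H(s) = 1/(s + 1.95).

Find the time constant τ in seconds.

For H(s) = 1/(s + 1/τ), the pole is at -1/τ = -1.95, so τ = 1/1.95 = 0.5128 s.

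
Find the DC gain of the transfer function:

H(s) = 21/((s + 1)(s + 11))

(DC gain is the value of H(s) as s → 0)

DC gain = H(0) = 21/(1 × 11) = 21/11 = 1.9091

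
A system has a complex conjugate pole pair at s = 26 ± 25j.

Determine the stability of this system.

Real part of poles is 26 (> 0, right half-plane). Unstable.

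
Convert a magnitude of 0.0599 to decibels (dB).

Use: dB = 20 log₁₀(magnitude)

dB = 20 log₁₀(0.0599) = -24.5 dB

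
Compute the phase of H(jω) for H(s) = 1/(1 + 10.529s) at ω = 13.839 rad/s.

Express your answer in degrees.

Phase = -arctan(ωτ) = -arctan(13.839 × 10.529) = -89.6°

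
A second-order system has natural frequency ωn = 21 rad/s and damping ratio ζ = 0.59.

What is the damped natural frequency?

ωd = ωn√(1 - ζ²) = 21√(1 - 0.59²) = 16.96 rad/s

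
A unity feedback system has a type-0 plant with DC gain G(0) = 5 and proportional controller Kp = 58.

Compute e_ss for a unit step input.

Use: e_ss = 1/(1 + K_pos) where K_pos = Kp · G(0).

K_pos = Kp · G(0) = 58 × 5 = 290. e_ss = 1/(1 + 290) = 0.0034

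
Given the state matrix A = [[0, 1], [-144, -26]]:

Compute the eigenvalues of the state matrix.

det(A - λI) = λ² - (-26)λ + 144 = (λ - (-8))(λ - (-18)). Eigenvalues: -8, -18.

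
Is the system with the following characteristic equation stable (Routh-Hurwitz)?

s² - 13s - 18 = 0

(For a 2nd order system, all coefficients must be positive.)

Coefficients: 1, -13, -18. b=-13, c=-18 not positive, so system is unstable.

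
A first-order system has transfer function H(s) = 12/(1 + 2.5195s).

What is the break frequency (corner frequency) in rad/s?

Corner frequency = 1/τ = 1/2.5195 = 0.397 rad/s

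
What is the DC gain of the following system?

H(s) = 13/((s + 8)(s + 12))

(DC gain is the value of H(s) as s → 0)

DC gain = H(0) = 13/(8 × 12) = 13/96 = 0.1354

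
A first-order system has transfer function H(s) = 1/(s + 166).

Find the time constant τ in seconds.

For H(s) = 1/(s + 1/τ), the pole is at -1/τ = -166, so τ = 1/166 = 0.0060 s.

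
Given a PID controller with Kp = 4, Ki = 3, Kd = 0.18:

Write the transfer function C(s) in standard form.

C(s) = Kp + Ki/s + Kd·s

Substituting values: C(s) = 4 + 3/s + 0.18s = (0.18s² + 4s + 3)/s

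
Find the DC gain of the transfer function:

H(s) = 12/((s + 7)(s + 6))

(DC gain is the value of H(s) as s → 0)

DC gain = H(0) = 12/(7 × 6) = 12/42 = 0.2857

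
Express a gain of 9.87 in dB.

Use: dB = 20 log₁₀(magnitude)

dB = 20 log₁₀(9.87) = 19.9 dB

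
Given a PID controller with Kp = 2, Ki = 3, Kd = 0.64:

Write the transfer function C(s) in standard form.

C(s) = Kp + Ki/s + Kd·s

Substituting values: C(s) = 2 + 3/s + 0.64s = (0.64s² + 2s + 3)/s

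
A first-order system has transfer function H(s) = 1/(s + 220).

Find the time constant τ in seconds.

For H(s) = 1/(s + 1/τ), the pole is at -1/τ = -220, so τ = 1/220 = 0.0045 s.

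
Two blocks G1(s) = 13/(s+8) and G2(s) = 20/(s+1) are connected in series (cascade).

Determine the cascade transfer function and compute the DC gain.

Series: multiply transfer functions. G_eq = 13/(s+8) × 20/(s+1) = 260/((s+8)(s+1)). DC gain = 260/(8×1) = 32.5.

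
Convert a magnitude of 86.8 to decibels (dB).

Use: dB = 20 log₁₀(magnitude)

dB = 20 log₁₀(86.8) = 38.8 dB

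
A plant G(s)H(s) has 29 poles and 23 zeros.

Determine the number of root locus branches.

Root locus has n branches where n = number of poles = 29.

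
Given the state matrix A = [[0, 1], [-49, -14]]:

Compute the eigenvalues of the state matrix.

det(A - λI) = λ² - (-14)λ + 49 = (λ - (-7))(λ - (-7)). Eigenvalues: -7, -7.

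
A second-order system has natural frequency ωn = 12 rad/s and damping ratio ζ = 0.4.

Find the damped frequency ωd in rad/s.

ωd = ωn√(1 - ζ²) = 12√(1 - 0.4²) = 11.0 rad/s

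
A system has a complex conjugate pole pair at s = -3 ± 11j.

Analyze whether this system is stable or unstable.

Real part of poles is -3 (< 0, left half-plane). Stable.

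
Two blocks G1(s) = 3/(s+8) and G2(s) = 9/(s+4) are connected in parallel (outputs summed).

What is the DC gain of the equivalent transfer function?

Parallel: G_eq = G1 + G2. DC gain = G1(0) + G2(0) = 3/8 + 9/4 = 0.375 + 2.25 = 2.625.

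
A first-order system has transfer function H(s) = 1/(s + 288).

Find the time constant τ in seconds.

For H(s) = 1/(s + 1/τ), the pole is at -1/τ = -288, so τ = 1/288 = 0.0035 s.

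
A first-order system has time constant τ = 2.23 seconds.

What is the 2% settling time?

For first-order system, 2% settling time ≈ 4τ = 4 × 2.23 = 8.92 s.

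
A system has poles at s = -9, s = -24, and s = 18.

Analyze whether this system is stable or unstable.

Pole(s) at s = 18 are not in the left half-plane. System is unstable.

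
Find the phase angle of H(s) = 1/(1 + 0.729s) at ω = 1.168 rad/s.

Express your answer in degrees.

Phase = -arctan(ωτ) = -arctan(1.168 × 0.729) = -40.4°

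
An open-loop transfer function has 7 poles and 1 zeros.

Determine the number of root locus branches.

Root locus has n branches where n = number of poles = 7.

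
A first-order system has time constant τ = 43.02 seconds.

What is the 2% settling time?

For first-order system, 2% settling time ≈ 4τ = 4 × 43.02 = 172.08 s.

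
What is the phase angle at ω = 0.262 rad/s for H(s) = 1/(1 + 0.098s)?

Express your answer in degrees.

Phase = -arctan(ωτ) = -arctan(0.262 × 0.098) = -1.5°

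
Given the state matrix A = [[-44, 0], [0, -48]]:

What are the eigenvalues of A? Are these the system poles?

For diagonal matrix, eigenvalues are diagonal entries: λ₁ = -44, λ₂ = -48. Eigenvalues of A = system poles.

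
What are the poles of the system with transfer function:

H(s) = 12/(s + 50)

Pole is where denominator = 0: s + 50 = 0, so s = -50.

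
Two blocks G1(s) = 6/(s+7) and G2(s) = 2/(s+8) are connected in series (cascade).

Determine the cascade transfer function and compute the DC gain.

Series: multiply transfer functions. G_eq = 6/(s+7) × 2/(s+8) = 12/((s+7)(s+8)). DC gain = 12/(7×8) = 0.2143.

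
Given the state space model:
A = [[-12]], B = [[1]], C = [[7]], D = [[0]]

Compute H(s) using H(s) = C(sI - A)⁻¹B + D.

(sI - A)⁻¹ = 1/(s + 12). H(s) = 7 × 1/(s + 12) + 0 = 7/(s + 12).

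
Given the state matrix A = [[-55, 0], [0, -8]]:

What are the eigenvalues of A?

For diagonal matrix, eigenvalues are diagonal entries: λ₁ = -55, λ₂ = -8.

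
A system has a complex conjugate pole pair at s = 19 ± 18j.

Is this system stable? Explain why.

Real part of poles is 19 (> 0, right half-plane). Unstable.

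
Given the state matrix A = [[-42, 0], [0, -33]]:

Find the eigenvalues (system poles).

For diagonal matrix, eigenvalues are diagonal entries: λ₁ = -42, λ₂ = -33.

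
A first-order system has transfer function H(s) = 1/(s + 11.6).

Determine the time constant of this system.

For H(s) = 1/(s + 1/τ), the pole is at -1/τ = -11.6, so τ = 1/11.6 = 0.0862 s.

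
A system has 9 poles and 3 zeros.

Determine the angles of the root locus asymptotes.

n - m = 9 - 3 = 6. Angles: θk = (2k + 1)·180°/6 = 30°, 90°, 150°, 210°, 270°, 330°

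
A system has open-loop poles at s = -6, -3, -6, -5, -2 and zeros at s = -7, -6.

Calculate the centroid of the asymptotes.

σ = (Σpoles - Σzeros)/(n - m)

σ = (Σpoles - Σzeros)/(n - m) = (-22 - (-13))/(5 - 2) = -9/3 = -3.0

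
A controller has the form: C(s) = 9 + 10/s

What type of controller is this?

This is a Proportional-Integral (PI) controller.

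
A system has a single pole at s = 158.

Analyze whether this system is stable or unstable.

Pole at s = 158 is in the right half-plane. Unstable.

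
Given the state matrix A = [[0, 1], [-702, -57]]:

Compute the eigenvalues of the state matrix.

det(A - λI) = λ² - (-57)λ + 702 = (λ - (-39))(λ - (-18)). Eigenvalues: -39, -18.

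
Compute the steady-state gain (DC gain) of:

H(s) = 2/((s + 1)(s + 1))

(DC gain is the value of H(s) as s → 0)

DC gain = H(0) = 2/(1 × 1) = 2/1 = 2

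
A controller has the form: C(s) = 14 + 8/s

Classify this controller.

This is a Proportional-Integral (PI) controller.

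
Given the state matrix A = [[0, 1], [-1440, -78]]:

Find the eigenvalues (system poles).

det(A - λI) = λ² - (-78)λ + 1440 = (λ - (-48))(λ - (-30)). Eigenvalues: -48, -30.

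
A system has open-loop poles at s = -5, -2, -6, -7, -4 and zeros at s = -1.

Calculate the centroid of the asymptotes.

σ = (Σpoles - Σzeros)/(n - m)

σ = (Σpoles - Σzeros)/(n - m) = (-24 - (-1))/(5 - 1) = -23/4 = -5.75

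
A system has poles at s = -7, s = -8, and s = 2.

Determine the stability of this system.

Pole(s) at s = 2 are not in the left half-plane. System is unstable.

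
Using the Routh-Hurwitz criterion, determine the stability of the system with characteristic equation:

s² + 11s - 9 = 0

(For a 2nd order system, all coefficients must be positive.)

Coefficients: 1, 11, -9. c=-9 not positive, so system is unstable.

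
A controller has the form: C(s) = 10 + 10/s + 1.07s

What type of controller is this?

This is a Proportional-Integral-Derivative (PID) controller.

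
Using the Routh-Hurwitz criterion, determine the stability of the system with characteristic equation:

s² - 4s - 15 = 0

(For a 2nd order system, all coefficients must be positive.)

Coefficients: 1, -4, -15. b=-4, c=-15 not positive, so system is unstable.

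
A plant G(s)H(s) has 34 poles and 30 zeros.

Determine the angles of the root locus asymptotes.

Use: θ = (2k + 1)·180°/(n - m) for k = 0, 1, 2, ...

n - m = 34 - 30 = 4. Angles: θk = (2k + 1)·180°/4 = 45°, 135°, 225°, 315°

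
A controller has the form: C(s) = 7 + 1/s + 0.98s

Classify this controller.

This is a Proportional-Integral-Derivative (PID) controller.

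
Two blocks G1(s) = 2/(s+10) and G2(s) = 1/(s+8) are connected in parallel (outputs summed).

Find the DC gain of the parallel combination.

Parallel: G_eq = G1 + G2. DC gain = G1(0) + G2(0) = 2/10 + 1/8 = 0.2 + 0.125 = 0.325.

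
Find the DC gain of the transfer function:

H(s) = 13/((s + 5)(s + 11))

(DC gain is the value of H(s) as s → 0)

DC gain = H(0) = 13/(5 × 11) = 13/55 = 0.2364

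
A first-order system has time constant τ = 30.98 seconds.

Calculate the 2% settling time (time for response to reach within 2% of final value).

For first-order system, 2% settling time ≈ 4τ = 4 × 30.98 = 123.92 s.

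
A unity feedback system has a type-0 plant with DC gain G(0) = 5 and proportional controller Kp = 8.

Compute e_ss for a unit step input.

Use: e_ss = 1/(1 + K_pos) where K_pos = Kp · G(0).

K_pos = Kp · G(0) = 8 × 5 = 40. e_ss = 1/(1 + 40) = 0.0244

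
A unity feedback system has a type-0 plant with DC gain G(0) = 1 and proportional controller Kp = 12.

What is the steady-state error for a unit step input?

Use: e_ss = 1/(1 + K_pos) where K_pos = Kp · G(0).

K_pos = Kp · G(0) = 12 × 1 = 12. e_ss = 1/(1 + 12) = 0.0769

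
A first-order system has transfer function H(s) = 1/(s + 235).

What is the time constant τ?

For H(s) = 1/(s + 1/τ), the pole is at -1/τ = -235, so τ = 1/235 = 0.0043 s.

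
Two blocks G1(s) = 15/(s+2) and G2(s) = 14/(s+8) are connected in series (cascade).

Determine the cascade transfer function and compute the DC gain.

Series: multiply transfer functions. G_eq = 15/(s+2) × 14/(s+8) = 210/((s+2)(s+8)). DC gain = 210/(2×8) = 13.125.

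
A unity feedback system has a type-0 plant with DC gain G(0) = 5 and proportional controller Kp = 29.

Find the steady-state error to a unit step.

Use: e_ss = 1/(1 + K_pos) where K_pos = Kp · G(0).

K_pos = Kp · G(0) = 29 × 5 = 145. e_ss = 1/(1 + 145) = 0.0068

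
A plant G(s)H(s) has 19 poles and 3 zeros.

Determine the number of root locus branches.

Root locus has n branches where n = number of poles = 19.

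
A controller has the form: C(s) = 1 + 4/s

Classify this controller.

This is a Proportional-Integral (PI) controller.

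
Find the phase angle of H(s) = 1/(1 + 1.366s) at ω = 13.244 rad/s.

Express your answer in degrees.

Phase = -arctan(ωτ) = -arctan(13.244 × 1.366) = -86.8°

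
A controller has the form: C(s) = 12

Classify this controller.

This is a Proportional (P) controller.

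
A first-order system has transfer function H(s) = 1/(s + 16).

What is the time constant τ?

For H(s) = 1/(s + 1/τ), the pole is at -1/τ = -16, so τ = 1/16 = 0.0625 s.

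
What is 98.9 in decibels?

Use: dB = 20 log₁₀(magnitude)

dB = 20 log₁₀(98.9) = 39.9 dB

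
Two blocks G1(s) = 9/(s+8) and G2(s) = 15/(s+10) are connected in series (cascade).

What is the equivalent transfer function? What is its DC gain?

Series: multiply transfer functions. G_eq = 9/(s+8) × 15/(s+10) = 135/((s+8)(s+10)). DC gain = 135/(8×10) = 1.6875.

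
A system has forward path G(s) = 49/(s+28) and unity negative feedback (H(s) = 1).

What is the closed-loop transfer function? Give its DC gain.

T(s) = G/(1+GH) = [49/(s+28)] / [1 + 49/(s+28)] = 49/(s+28+49) = 49/(s+77). DC gain = 49/77 = 0.6364.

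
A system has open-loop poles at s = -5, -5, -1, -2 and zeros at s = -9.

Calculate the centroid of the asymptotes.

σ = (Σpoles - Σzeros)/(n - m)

σ = (Σpoles - Σzeros)/(n - m) = (-13 - (-9))/(4 - 1) = -4/3 = -1.33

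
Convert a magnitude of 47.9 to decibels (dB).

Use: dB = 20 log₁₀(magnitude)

dB = 20 log₁₀(47.9) = 33.6 dB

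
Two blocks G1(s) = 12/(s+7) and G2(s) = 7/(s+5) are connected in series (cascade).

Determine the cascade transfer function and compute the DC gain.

Series: multiply transfer functions. G_eq = 12/(s+7) × 7/(s+5) = 84/((s+7)(s+5)). DC gain = 84/(7×5) = 2.4.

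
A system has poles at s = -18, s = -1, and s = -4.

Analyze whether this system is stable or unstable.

All poles are in the left half-plane. System is stable.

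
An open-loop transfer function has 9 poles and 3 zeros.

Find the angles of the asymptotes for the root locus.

n - m = 9 - 3 = 6. Angles: θk = (2k + 1)·180°/6 = 30°, 90°, 150°, 210°, 270°, 330°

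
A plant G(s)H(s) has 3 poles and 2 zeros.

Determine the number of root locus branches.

Root locus has n branches where n = number of poles = 3.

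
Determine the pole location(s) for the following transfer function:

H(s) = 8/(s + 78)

Pole is where denominator = 0: s + 78 = 0, so s = -78.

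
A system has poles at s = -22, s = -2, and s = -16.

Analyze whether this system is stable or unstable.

All poles are in the left half-plane. System is stable.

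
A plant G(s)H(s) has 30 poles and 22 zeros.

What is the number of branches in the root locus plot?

Root locus has n branches where n = number of poles = 30.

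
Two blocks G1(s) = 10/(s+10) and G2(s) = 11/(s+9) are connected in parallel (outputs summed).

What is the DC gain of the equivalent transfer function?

Parallel: G_eq = G1 + G2. DC gain = G1(0) + G2(0) = 10/10 + 11/9 = 1 + 1.2222 = 2.2222.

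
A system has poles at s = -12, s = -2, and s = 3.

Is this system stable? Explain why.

Pole(s) at s = 3 are not in the left half-plane. System is unstable.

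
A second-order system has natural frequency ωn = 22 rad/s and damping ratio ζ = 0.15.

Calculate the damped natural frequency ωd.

ωd = ωn√(1 - ζ²) = 22√(1 - 0.15²) = 21.75 rad/s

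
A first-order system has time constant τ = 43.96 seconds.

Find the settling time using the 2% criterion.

For first-order system, 2% settling time ≈ 4τ = 4 × 43.96 = 175.84 s.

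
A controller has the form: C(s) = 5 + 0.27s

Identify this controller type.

This is a Proportional-Derivative (PD) controller.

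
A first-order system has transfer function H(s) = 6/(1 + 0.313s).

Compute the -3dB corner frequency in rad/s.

Corner frequency = 1/τ = 1/0.313 = 3.195 rad/s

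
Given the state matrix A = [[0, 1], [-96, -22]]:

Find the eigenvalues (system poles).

det(A - λI) = λ² - (-22)λ + 96 = (λ - (-16))(λ - (-6)). Eigenvalues: -16, -6.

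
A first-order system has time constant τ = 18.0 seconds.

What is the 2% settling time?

For first-order system, 2% settling time ≈ 4τ = 4 × 18.0 = 72.0 s.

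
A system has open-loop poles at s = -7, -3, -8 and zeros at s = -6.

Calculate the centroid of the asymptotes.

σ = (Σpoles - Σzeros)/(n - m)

σ = (Σpoles - Σzeros)/(n - m) = (-18 - (-6))/(3 - 1) = -12/2 = -6.0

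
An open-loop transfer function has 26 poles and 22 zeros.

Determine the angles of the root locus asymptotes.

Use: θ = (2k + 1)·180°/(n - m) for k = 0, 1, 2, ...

n - m = 26 - 22 = 4. Angles: θk = (2k + 1)·180°/4 = 45°, 135°, 225°, 315°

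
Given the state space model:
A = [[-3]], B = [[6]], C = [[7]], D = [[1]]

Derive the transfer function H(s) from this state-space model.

(sI - A)⁻¹ = 1/(s + 3). H(s) = 7×6/(s + 3) + 1 = (s + 45)/(s + 3).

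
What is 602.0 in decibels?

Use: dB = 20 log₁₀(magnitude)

dB = 20 log₁₀(602.0) = 55.6 dB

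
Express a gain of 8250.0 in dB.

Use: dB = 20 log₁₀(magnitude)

dB = 20 log₁₀(8250.0) = 78.3 dB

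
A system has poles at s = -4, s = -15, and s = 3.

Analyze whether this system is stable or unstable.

Pole(s) at s = 3 are not in the left half-plane. System is unstable.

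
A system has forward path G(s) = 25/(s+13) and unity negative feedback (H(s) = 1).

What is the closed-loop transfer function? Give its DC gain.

T(s) = G/(1+GH) = [25/(s+13)] / [1 + 25/(s+13)] = 25/(s+13+25) = 25/(s+38). DC gain = 25/38 = 0.6579.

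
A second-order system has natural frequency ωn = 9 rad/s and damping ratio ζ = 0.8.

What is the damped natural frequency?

ωd = ωn√(1 - ζ²) = 9√(1 - 0.8²) = 5.4 rad/s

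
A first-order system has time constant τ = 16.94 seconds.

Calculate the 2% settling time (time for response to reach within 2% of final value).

For first-order system, 2% settling time ≈ 4τ = 4 × 16.94 = 67.76 s.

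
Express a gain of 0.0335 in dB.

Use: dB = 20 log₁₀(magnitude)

dB = 20 log₁₀(0.0335) = -29.5 dB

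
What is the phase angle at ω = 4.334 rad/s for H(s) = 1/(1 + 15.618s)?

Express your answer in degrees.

Phase = -arctan(ωτ) = -arctan(4.334 × 15.618) = -89.2°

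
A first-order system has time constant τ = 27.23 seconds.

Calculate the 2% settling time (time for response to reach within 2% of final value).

For first-order system, 2% settling time ≈ 4τ = 4 × 27.23 = 108.92 s.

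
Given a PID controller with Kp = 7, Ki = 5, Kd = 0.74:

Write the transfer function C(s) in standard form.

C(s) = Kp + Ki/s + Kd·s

Substituting values: C(s) = 7 + 5/s + 0.74s = (0.74s² + 7s + 5)/s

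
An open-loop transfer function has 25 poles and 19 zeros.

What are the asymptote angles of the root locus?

n - m = 25 - 19 = 6. Angles: θk = (2k + 1)·180°/6 = 30°, 90°, 150°, 210°, 270°, 330°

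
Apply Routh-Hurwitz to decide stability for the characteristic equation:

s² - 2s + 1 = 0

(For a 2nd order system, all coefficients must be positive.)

Coefficients: 1, -2, 1. b=-2 not positive, so system is unstable.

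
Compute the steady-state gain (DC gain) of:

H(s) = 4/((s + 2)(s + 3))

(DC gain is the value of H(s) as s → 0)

DC gain = H(0) = 4/(2 × 3) = 4/6 = 0.6667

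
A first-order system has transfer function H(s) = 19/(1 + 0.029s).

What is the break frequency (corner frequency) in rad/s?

Corner frequency = 1/τ = 1/0.029 = 34.483 rad/s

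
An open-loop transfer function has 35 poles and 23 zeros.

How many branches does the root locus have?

Root locus has n branches where n = number of poles = 35.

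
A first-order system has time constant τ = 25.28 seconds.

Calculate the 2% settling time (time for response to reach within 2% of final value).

For first-order system, 2% settling time ≈ 4τ = 4 × 25.28 = 101.12 s.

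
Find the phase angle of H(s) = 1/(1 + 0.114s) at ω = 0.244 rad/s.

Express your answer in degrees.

Phase = -arctan(ωτ) = -arctan(0.244 × 0.114) = -1.6°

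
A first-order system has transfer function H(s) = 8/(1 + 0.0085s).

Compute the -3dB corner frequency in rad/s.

Corner frequency = 1/τ = 1/0.0085 = 117.647 rad/s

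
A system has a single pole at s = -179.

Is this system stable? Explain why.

Pole at s = -179 is in the left half-plane. Stable.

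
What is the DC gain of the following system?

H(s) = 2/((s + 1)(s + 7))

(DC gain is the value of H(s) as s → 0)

DC gain = H(0) = 2/(1 × 7) = 2/7 = 0.2857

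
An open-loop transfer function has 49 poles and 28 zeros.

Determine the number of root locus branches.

Root locus has n branches where n = number of poles = 49.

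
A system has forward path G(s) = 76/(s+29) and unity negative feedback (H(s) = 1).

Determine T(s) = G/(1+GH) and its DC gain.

T(s) = G/(1+GH) = [76/(s+29)] / [1 + 76/(s+29)] = 76/(s+29+76) = 76/(s+105). DC gain = 76/105 = 0.7238.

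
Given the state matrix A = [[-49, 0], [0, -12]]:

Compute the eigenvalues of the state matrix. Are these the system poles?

For diagonal matrix, eigenvalues are diagonal entries: λ₁ = -49, λ₂ = -12. Eigenvalues of A = system poles.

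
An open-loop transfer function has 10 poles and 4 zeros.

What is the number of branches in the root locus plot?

Root locus has n branches where n = number of poles = 10.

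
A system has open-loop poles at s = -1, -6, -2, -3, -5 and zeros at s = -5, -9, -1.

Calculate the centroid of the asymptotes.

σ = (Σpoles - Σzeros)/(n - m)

σ = (Σpoles - Σzeros)/(n - m) = (-17 - (-15))/(5 - 3) = -2/2 = -1.0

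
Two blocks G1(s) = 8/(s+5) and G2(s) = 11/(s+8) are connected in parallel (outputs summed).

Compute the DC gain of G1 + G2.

Parallel: G_eq = G1 + G2. DC gain = G1(0) + G2(0) = 8/5 + 11/8 = 1.6 + 1.375 = 2.975.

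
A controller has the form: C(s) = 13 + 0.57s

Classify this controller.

This is a Proportional-Derivative (PD) controller.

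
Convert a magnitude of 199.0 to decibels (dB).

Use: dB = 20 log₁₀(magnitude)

dB = 20 log₁₀(199.0) = 46.0 dB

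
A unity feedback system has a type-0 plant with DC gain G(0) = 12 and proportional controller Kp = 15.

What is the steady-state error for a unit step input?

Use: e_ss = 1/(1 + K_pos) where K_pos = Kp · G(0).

K_pos = Kp · G(0) = 15 × 12 = 180. e_ss = 1/(1 + 180) = 0.0055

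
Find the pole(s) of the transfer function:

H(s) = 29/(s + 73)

Pole is where denominator = 0: s + 73 = 0, so s = -73.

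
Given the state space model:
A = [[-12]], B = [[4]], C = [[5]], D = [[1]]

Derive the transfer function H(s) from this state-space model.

(sI - A)⁻¹ = 1/(s + 12). H(s) = 5×4/(s + 12) + 1 = (s + 32)/(s + 12).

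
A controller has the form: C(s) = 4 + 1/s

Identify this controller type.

This is a Proportional-Integral (PI) controller.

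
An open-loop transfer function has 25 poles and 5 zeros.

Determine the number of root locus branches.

Root locus has n branches where n = number of poles = 25.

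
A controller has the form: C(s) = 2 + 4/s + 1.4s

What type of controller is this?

This is a Proportional-Integral-Derivative (PID) controller.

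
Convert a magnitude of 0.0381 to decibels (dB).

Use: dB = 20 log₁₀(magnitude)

dB = 20 log₁₀(0.0381) = -28.4 dB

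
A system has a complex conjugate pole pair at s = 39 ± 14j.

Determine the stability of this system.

Real part of poles is 39 (> 0, right half-plane). Unstable.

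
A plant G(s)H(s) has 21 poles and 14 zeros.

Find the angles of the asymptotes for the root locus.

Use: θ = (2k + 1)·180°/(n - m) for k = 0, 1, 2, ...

n - m = 21 - 14 = 7. Angles: θk = (2k + 1)·180°/7 = 25.71°, 77.14°, 128.57°, 180°, 231.43°, 282.86°, 334.29°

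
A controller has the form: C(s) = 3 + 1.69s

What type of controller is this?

This is a Proportional-Derivative (PD) controller.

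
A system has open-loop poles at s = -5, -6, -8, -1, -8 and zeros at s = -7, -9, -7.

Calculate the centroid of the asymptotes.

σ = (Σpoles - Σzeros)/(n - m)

σ = (Σpoles - Σzeros)/(n - m) = (-28 - (-23))/(5 - 3) = -5/2 = -2.5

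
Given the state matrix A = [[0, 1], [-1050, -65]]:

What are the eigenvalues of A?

det(A - λI) = λ² - (-65)λ + 1050 = (λ - (-30))(λ - (-35)). Eigenvalues: -30, -35.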